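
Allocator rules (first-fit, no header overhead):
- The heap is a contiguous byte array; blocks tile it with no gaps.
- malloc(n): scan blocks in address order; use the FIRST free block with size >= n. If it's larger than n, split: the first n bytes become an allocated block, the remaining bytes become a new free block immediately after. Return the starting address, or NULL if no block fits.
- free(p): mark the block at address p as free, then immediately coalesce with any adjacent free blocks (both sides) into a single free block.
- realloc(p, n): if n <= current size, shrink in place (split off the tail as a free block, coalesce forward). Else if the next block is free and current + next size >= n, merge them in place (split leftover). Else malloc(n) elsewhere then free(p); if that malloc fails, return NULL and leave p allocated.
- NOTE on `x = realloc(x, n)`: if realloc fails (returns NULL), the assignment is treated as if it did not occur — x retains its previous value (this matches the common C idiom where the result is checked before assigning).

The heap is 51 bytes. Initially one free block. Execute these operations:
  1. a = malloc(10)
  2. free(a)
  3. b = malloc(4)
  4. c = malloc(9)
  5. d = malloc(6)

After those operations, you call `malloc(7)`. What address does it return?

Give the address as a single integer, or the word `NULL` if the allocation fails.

Answer: 19

Derivation:
Op 1: a = malloc(10) -> a = 0; heap: [0-9 ALLOC][10-50 FREE]
Op 2: free(a) -> (freed a); heap: [0-50 FREE]
Op 3: b = malloc(4) -> b = 0; heap: [0-3 ALLOC][4-50 FREE]
Op 4: c = malloc(9) -> c = 4; heap: [0-3 ALLOC][4-12 ALLOC][13-50 FREE]
Op 5: d = malloc(6) -> d = 13; heap: [0-3 ALLOC][4-12 ALLOC][13-18 ALLOC][19-50 FREE]
malloc(7): first-fit scan over [0-3 ALLOC][4-12 ALLOC][13-18 ALLOC][19-50 FREE] -> 19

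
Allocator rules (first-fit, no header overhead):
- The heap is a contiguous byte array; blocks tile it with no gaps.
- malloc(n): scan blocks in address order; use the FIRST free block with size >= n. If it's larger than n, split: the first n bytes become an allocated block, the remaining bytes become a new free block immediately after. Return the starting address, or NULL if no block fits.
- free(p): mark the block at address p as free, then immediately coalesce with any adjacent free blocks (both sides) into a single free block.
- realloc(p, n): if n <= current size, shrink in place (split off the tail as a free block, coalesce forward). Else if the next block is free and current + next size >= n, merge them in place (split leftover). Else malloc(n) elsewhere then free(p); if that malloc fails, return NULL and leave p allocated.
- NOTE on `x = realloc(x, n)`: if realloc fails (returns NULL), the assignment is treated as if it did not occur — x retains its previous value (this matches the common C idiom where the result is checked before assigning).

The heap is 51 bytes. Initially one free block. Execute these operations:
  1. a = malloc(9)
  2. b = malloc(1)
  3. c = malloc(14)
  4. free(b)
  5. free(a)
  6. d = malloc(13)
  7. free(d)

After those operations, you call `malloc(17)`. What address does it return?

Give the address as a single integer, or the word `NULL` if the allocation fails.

Op 1: a = malloc(9) -> a = 0; heap: [0-8 ALLOC][9-50 FREE]
Op 2: b = malloc(1) -> b = 9; heap: [0-8 ALLOC][9-9 ALLOC][10-50 FREE]
Op 3: c = malloc(14) -> c = 10; heap: [0-8 ALLOC][9-9 ALLOC][10-23 ALLOC][24-50 FREE]
Op 4: free(b) -> (freed b); heap: [0-8 ALLOC][9-9 FREE][10-23 ALLOC][24-50 FREE]
Op 5: free(a) -> (freed a); heap: [0-9 FREE][10-23 ALLOC][24-50 FREE]
Op 6: d = malloc(13) -> d = 24; heap: [0-9 FREE][10-23 ALLOC][24-36 ALLOC][37-50 FREE]
Op 7: free(d) -> (freed d); heap: [0-9 FREE][10-23 ALLOC][24-50 FREE]
malloc(17): first-fit scan over [0-9 FREE][10-23 ALLOC][24-50 FREE] -> 24

Answer: 24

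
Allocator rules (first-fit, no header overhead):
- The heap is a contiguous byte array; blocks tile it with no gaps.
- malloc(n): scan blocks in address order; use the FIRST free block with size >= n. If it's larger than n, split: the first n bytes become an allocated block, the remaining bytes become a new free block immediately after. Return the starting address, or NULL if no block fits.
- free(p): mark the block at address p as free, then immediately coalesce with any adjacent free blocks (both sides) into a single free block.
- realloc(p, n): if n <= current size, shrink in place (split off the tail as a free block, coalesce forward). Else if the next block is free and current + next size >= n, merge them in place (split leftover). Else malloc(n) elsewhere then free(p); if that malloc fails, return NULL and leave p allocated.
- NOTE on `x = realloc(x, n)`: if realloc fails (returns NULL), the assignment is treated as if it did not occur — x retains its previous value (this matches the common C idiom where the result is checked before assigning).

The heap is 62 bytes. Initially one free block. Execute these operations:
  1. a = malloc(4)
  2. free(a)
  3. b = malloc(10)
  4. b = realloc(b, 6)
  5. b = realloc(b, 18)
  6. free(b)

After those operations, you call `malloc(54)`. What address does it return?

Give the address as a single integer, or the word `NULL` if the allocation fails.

Op 1: a = malloc(4) -> a = 0; heap: [0-3 ALLOC][4-61 FREE]
Op 2: free(a) -> (freed a); heap: [0-61 FREE]
Op 3: b = malloc(10) -> b = 0; heap: [0-9 ALLOC][10-61 FREE]
Op 4: b = realloc(b, 6) -> b = 0; heap: [0-5 ALLOC][6-61 FREE]
Op 5: b = realloc(b, 18) -> b = 0; heap: [0-17 ALLOC][18-61 FREE]
Op 6: free(b) -> (freed b); heap: [0-61 FREE]
malloc(54): first-fit scan over [0-61 FREE] -> 0

Answer: 0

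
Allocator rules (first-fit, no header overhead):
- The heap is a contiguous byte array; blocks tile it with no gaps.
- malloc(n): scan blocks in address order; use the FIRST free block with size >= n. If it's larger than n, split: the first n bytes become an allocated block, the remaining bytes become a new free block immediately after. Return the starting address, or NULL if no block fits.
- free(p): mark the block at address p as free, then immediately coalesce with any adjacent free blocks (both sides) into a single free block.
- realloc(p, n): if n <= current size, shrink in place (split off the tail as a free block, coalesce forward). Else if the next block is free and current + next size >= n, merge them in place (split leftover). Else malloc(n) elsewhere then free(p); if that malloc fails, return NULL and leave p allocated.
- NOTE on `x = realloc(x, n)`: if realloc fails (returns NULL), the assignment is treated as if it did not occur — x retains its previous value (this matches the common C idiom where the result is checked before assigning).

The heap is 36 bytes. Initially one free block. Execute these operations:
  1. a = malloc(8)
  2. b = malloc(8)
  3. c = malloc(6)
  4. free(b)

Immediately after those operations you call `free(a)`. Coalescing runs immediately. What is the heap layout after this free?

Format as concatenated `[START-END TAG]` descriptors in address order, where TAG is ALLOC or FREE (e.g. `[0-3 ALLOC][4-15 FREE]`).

Answer: [0-15 FREE][16-21 ALLOC][22-35 FREE]

Derivation:
Op 1: a = malloc(8) -> a = 0; heap: [0-7 ALLOC][8-35 FREE]
Op 2: b = malloc(8) -> b = 8; heap: [0-7 ALLOC][8-15 ALLOC][16-35 FREE]
Op 3: c = malloc(6) -> c = 16; heap: [0-7 ALLOC][8-15 ALLOC][16-21 ALLOC][22-35 FREE]
Op 4: free(b) -> (freed b); heap: [0-7 ALLOC][8-15 FREE][16-21 ALLOC][22-35 FREE]
free(a): a = 0 -> block [0-7 ALLOC]; mark free, coalesce with adjacent free neighbors -> [0-15 FREE][16-21 ALLOC][22-35 FREE]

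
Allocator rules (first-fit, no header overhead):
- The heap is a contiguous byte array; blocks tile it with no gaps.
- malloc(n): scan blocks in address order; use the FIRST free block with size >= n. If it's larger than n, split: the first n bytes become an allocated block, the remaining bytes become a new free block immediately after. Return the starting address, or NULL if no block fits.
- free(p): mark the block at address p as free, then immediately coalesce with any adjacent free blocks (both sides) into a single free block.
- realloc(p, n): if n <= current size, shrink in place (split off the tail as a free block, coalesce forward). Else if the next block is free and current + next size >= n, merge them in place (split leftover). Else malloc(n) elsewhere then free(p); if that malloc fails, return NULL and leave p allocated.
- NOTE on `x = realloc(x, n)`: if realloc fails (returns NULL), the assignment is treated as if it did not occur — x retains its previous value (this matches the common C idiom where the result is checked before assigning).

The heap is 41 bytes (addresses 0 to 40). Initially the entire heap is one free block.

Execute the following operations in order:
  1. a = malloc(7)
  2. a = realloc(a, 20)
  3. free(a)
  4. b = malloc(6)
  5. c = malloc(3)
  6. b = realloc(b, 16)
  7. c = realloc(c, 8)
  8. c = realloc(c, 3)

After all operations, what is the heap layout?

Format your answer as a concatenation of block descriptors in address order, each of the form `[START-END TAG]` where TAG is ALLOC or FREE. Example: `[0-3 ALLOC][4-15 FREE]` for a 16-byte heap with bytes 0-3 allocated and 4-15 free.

Answer: [0-8 FREE][9-24 ALLOC][25-27 ALLOC][28-40 FREE]

Derivation:
Op 1: a = malloc(7) -> a = 0; heap: [0-6 ALLOC][7-40 FREE]
Op 2: a = realloc(a, 20) -> a = 0; heap: [0-19 ALLOC][20-40 FREE]
Op 3: free(a) -> (freed a); heap: [0-40 FREE]
Op 4: b = malloc(6) -> b = 0; heap: [0-5 ALLOC][6-40 FREE]
Op 5: c = malloc(3) -> c = 6; heap: [0-5 ALLOC][6-8 ALLOC][9-40 FREE]
Op 6: b = realloc(b, 16) -> b = 9; heap: [0-5 FREE][6-8 ALLOC][9-24 ALLOC][25-40 FREE]
Op 7: c = realloc(c, 8) -> c = 25; heap: [0-8 FREE][9-24 ALLOC][25-32 ALLOC][33-40 FREE]
Op 8: c = realloc(c, 3) -> c = 25; heap: [0-8 FREE][9-24 ALLOC][25-27 ALLOC][28-40 FREE]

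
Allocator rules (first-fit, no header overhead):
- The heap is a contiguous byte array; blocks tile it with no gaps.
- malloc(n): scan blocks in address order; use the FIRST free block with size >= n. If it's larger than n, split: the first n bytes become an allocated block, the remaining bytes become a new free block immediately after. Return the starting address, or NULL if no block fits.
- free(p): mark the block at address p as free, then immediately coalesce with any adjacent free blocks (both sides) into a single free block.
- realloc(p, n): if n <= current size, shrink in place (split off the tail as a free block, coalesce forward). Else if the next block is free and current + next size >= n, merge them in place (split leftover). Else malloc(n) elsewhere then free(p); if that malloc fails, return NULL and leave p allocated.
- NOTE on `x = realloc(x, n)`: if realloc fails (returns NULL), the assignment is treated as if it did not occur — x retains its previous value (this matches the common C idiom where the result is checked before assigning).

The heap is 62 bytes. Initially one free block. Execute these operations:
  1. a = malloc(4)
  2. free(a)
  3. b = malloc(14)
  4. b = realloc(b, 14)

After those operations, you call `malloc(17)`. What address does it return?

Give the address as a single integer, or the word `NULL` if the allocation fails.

Op 1: a = malloc(4) -> a = 0; heap: [0-3 ALLOC][4-61 FREE]
Op 2: free(a) -> (freed a); heap: [0-61 FREE]
Op 3: b = malloc(14) -> b = 0; heap: [0-13 ALLOC][14-61 FREE]
Op 4: b = realloc(b, 14) -> b = 0; heap: [0-13 ALLOC][14-61 FREE]
malloc(17): first-fit scan over [0-13 ALLOC][14-61 FREE] -> 14

Answer: 14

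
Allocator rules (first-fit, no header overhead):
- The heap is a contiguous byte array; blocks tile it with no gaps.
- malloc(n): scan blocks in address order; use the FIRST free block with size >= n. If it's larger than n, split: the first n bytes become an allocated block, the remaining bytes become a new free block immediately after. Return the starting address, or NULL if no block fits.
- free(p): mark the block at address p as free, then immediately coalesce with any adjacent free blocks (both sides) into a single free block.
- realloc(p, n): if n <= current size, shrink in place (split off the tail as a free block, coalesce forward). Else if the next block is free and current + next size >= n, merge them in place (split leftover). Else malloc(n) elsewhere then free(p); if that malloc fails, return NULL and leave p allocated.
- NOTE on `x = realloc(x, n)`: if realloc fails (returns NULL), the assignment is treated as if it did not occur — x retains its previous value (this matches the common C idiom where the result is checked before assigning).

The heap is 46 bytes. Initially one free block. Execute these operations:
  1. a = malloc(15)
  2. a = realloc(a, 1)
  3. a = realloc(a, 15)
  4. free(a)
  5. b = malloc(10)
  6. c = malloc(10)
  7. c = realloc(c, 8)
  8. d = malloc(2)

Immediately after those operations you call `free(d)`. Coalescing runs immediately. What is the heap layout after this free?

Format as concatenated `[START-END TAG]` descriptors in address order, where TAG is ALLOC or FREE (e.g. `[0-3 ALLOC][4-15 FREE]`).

Op 1: a = malloc(15) -> a = 0; heap: [0-14 ALLOC][15-45 FREE]
Op 2: a = realloc(a, 1) -> a = 0; heap: [0-0 ALLOC][1-45 FREE]
Op 3: a = realloc(a, 15) -> a = 0; heap: [0-14 ALLOC][15-45 FREE]
Op 4: free(a) -> (freed a); heap: [0-45 FREE]
Op 5: b = malloc(10) -> b = 0; heap: [0-9 ALLOC][10-45 FREE]
Op 6: c = malloc(10) -> c = 10; heap: [0-9 ALLOC][10-19 ALLOC][20-45 FREE]
Op 7: c = realloc(c, 8) -> c = 10; heap: [0-9 ALLOC][10-17 ALLOC][18-45 FREE]
Op 8: d = malloc(2) -> d = 18; heap: [0-9 ALLOC][10-17 ALLOC][18-19 ALLOC][20-45 FREE]
free(d): d = 18 -> block [18-19 ALLOC]; mark free, coalesce with adjacent free neighbors -> [0-9 ALLOC][10-17 ALLOC][18-45 FREE]

Answer: [0-9 ALLOC][10-17 ALLOC][18-45 FREE]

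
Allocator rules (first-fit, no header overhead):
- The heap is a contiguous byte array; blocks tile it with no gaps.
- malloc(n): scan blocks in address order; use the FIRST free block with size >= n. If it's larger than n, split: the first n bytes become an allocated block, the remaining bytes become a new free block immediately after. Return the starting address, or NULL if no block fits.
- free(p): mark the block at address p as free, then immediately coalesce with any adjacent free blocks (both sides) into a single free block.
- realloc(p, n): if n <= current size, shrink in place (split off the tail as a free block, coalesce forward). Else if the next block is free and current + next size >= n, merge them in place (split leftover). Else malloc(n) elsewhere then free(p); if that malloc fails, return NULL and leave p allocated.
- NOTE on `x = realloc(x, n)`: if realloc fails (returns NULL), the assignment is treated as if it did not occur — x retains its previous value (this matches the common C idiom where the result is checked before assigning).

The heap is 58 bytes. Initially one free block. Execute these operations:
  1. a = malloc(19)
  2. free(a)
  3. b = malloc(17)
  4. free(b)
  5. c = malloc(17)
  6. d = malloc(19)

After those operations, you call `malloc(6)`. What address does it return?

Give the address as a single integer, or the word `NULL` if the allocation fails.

Op 1: a = malloc(19) -> a = 0; heap: [0-18 ALLOC][19-57 FREE]
Op 2: free(a) -> (freed a); heap: [0-57 FREE]
Op 3: b = malloc(17) -> b = 0; heap: [0-16 ALLOC][17-57 FREE]
Op 4: free(b) -> (freed b); heap: [0-57 FREE]
Op 5: c = malloc(17) -> c = 0; heap: [0-16 ALLOC][17-57 FREE]
Op 6: d = malloc(19) -> d = 17; heap: [0-16 ALLOC][17-35 ALLOC][36-57 FREE]
malloc(6): first-fit scan over [0-16 ALLOC][17-35 ALLOC][36-57 FREE] -> 36

Answer: 36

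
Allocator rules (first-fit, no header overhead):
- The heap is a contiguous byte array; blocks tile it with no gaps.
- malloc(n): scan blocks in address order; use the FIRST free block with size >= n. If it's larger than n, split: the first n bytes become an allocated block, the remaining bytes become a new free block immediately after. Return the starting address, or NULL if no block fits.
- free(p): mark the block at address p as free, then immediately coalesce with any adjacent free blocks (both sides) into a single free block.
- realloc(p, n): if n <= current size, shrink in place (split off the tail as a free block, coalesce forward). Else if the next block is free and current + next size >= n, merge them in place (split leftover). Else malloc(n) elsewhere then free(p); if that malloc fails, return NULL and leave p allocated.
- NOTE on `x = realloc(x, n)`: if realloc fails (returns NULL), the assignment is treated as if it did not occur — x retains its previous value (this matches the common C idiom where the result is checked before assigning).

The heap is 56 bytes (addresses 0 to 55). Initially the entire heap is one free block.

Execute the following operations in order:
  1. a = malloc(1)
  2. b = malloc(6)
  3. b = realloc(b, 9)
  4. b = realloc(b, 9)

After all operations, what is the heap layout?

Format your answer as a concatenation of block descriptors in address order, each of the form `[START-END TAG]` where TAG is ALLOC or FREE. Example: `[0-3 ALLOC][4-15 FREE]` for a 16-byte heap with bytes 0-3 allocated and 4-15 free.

Answer: [0-0 ALLOC][1-9 ALLOC][10-55 FREE]

Derivation:
Op 1: a = malloc(1) -> a = 0; heap: [0-0 ALLOC][1-55 FREE]
Op 2: b = malloc(6) -> b = 1; heap: [0-0 ALLOC][1-6 ALLOC][7-55 FREE]
Op 3: b = realloc(b, 9) -> b = 1; heap: [0-0 ALLOC][1-9 ALLOC][10-55 FREE]
Op 4: b = realloc(b, 9) -> b = 1; heap: [0-0 ALLOC][1-9 ALLOC][10-55 FREE]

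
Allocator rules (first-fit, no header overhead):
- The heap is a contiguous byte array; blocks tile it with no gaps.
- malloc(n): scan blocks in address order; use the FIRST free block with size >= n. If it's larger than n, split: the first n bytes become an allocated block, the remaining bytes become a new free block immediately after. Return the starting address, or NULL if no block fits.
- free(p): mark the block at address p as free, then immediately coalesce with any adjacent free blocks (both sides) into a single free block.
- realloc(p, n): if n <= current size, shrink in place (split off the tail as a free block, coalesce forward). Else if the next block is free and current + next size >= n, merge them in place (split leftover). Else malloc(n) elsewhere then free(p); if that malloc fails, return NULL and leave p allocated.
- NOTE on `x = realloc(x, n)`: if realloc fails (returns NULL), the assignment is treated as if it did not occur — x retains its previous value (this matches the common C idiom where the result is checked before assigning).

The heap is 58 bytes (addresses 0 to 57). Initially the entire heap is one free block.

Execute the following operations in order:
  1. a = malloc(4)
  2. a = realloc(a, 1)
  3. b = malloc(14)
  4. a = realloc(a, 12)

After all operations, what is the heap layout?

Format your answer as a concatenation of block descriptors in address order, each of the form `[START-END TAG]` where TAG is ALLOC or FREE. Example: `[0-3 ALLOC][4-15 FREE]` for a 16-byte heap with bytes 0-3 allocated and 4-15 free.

Answer: [0-0 FREE][1-14 ALLOC][15-26 ALLOC][27-57 FREE]

Derivation:
Op 1: a = malloc(4) -> a = 0; heap: [0-3 ALLOC][4-57 FREE]
Op 2: a = realloc(a, 1) -> a = 0; heap: [0-0 ALLOC][1-57 FREE]
Op 3: b = malloc(14) -> b = 1; heap: [0-0 ALLOC][1-14 ALLOC][15-57 FREE]
Op 4: a = realloc(a, 12) -> a = 15; heap: [0-0 FREE][1-14 ALLOC][15-26 ALLOC][27-57 FREE]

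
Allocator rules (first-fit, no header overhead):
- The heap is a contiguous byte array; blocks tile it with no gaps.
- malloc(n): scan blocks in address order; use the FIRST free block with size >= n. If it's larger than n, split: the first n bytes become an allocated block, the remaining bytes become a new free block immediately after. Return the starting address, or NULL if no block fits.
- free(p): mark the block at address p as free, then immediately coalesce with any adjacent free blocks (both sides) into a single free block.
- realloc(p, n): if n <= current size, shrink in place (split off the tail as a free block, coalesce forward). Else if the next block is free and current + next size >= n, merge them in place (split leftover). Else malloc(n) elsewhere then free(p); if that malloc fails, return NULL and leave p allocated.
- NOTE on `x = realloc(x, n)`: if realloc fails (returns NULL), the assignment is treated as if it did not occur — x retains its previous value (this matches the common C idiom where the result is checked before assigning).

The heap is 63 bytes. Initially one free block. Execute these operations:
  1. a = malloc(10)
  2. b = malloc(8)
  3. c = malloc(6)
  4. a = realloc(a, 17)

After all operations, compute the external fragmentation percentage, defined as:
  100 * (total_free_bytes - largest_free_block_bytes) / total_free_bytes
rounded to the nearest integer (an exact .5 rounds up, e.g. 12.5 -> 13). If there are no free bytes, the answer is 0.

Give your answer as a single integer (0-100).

Op 1: a = malloc(10) -> a = 0; heap: [0-9 ALLOC][10-62 FREE]
Op 2: b = malloc(8) -> b = 10; heap: [0-9 ALLOC][10-17 ALLOC][18-62 FREE]
Op 3: c = malloc(6) -> c = 18; heap: [0-9 ALLOC][10-17 ALLOC][18-23 ALLOC][24-62 FREE]
Op 4: a = realloc(a, 17) -> a = 24; heap: [0-9 FREE][10-17 ALLOC][18-23 ALLOC][24-40 ALLOC][41-62 FREE]
Free blocks: [10 22] total_free=32 largest=22 -> 100*(32-22)/32 = 1000/32 = 31.25 -> rounds to 31

Answer: 31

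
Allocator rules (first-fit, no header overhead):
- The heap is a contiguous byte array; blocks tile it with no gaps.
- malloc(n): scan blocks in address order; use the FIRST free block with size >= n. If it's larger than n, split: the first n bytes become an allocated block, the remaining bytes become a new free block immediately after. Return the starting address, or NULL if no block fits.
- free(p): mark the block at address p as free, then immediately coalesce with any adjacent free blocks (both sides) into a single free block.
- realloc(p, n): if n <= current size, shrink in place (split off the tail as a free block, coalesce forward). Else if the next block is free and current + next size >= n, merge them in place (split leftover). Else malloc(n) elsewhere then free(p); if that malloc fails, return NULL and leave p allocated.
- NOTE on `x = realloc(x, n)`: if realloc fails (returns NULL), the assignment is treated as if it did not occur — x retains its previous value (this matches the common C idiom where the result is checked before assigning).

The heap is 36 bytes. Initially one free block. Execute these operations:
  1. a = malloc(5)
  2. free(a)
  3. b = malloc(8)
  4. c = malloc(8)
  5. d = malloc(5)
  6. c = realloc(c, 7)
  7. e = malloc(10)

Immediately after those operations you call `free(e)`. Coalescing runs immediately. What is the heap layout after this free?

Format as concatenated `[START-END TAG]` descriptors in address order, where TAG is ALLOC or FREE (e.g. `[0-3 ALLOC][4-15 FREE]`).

Op 1: a = malloc(5) -> a = 0; heap: [0-4 ALLOC][5-35 FREE]
Op 2: free(a) -> (freed a); heap: [0-35 FREE]
Op 3: b = malloc(8) -> b = 0; heap: [0-7 ALLOC][8-35 FREE]
Op 4: c = malloc(8) -> c = 8; heap: [0-7 ALLOC][8-15 ALLOC][16-35 FREE]
Op 5: d = malloc(5) -> d = 16; heap: [0-7 ALLOC][8-15 ALLOC][16-20 ALLOC][21-35 FREE]
Op 6: c = realloc(c, 7) -> c = 8; heap: [0-7 ALLOC][8-14 ALLOC][15-15 FREE][16-20 ALLOC][21-35 FREE]
Op 7: e = malloc(10) -> e = 21; heap: [0-7 ALLOC][8-14 ALLOC][15-15 FREE][16-20 ALLOC][21-30 ALLOC][31-35 FREE]
free(e): e = 21 -> block [21-30 ALLOC]; mark free, coalesce with adjacent free neighbors -> [0-7 ALLOC][8-14 ALLOC][15-15 FREE][16-20 ALLOC][21-35 FREE]

Answer: [0-7 ALLOC][8-14 ALLOC][15-15 FREE][16-20 ALLOC][21-35 FREE]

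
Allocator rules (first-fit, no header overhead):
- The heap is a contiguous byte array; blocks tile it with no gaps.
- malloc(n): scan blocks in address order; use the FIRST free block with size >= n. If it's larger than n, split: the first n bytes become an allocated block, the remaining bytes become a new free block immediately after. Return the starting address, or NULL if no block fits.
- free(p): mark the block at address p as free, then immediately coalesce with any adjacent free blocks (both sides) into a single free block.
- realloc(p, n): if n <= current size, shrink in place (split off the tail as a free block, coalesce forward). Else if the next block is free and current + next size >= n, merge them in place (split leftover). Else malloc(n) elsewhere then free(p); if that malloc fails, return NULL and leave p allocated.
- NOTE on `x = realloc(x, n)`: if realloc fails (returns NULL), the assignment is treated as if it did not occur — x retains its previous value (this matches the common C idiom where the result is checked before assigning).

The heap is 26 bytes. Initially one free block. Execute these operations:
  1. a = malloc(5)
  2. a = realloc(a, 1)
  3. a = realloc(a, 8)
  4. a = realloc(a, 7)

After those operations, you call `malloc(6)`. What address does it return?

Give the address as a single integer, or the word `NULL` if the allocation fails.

Op 1: a = malloc(5) -> a = 0; heap: [0-4 ALLOC][5-25 FREE]
Op 2: a = realloc(a, 1) -> a = 0; heap: [0-0 ALLOC][1-25 FREE]
Op 3: a = realloc(a, 8) -> a = 0; heap: [0-7 ALLOC][8-25 FREE]
Op 4: a = realloc(a, 7) -> a = 0; heap: [0-6 ALLOC][7-25 FREE]
malloc(6): first-fit scan over [0-6 ALLOC][7-25 FREE] -> 7

Answer: 7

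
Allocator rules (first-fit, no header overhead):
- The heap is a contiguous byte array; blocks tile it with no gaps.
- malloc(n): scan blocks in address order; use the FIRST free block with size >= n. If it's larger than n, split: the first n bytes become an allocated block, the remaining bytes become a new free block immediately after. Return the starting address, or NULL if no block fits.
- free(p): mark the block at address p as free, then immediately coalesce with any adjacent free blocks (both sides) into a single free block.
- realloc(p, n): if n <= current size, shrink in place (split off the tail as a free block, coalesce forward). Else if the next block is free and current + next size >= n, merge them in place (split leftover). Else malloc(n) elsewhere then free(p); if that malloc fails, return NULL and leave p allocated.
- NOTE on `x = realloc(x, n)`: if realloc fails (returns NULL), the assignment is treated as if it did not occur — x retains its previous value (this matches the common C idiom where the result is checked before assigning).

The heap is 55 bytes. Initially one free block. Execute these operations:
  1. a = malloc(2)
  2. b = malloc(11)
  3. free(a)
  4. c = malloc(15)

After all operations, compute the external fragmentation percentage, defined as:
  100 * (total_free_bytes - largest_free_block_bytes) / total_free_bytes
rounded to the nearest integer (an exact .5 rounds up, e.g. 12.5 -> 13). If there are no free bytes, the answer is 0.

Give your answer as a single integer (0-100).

Answer: 7

Derivation:
Op 1: a = malloc(2) -> a = 0; heap: [0-1 ALLOC][2-54 FREE]
Op 2: b = malloc(11) -> b = 2; heap: [0-1 ALLOC][2-12 ALLOC][13-54 FREE]
Op 3: free(a) -> (freed a); heap: [0-1 FREE][2-12 ALLOC][13-54 FREE]
Op 4: c = malloc(15) -> c = 13; heap: [0-1 FREE][2-12 ALLOC][13-27 ALLOC][28-54 FREE]
Free blocks: [2 27] total_free=29 largest=27 -> 100*(29-27)/29 = 200/29 ≈ 6.897 -> rounds to 7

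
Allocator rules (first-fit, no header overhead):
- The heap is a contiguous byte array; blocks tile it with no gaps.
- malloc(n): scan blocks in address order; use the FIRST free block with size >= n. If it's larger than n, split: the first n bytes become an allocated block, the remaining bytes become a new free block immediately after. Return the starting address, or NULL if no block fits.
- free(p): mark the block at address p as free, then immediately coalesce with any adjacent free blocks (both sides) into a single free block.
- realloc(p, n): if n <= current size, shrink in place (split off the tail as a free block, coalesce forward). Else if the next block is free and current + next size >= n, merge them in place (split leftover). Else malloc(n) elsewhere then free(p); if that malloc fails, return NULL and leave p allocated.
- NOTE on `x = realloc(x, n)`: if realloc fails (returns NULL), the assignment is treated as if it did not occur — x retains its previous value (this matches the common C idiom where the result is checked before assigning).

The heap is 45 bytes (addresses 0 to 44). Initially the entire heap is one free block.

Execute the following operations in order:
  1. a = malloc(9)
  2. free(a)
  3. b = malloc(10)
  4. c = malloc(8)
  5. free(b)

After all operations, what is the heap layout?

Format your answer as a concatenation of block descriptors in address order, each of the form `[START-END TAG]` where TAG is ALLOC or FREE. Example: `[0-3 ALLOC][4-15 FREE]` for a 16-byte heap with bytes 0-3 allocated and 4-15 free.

Answer: [0-9 FREE][10-17 ALLOC][18-44 FREE]

Derivation:
Op 1: a = malloc(9) -> a = 0; heap: [0-8 ALLOC][9-44 FREE]
Op 2: free(a) -> (freed a); heap: [0-44 FREE]
Op 3: b = malloc(10) -> b = 0; heap: [0-9 ALLOC][10-44 FREE]
Op 4: c = malloc(8) -> c = 10; heap: [0-9 ALLOC][10-17 ALLOC][18-44 FREE]
Op 5: free(b) -> (freed b); heap: [0-9 FREE][10-17 ALLOC][18-44 FREE]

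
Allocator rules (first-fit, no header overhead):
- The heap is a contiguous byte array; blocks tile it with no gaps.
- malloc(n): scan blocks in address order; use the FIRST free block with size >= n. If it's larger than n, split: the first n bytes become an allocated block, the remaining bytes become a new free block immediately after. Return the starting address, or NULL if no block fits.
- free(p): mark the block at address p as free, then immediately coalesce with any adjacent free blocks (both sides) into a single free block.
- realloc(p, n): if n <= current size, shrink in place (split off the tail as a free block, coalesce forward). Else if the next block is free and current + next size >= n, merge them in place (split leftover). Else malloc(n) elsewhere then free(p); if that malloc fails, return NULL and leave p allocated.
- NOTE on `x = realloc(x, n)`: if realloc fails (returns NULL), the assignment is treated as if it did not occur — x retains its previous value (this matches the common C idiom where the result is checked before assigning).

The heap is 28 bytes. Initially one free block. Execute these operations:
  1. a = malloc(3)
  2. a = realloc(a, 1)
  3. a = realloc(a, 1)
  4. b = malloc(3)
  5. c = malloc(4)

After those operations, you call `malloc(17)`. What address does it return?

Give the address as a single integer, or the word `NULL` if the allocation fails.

Answer: 8

Derivation:
Op 1: a = malloc(3) -> a = 0; heap: [0-2 ALLOC][3-27 FREE]
Op 2: a = realloc(a, 1) -> a = 0; heap: [0-0 ALLOC][1-27 FREE]
Op 3: a = realloc(a, 1) -> a = 0; heap: [0-0 ALLOC][1-27 FREE]
Op 4: b = malloc(3) -> b = 1; heap: [0-0 ALLOC][1-3 ALLOC][4-27 FREE]
Op 5: c = malloc(4) -> c = 4; heap: [0-0 ALLOC][1-3 ALLOC][4-7 ALLOC][8-27 FREE]
malloc(17): first-fit scan over [0-0 ALLOC][1-3 ALLOC][4-7 ALLOC][8-27 FREE] -> 8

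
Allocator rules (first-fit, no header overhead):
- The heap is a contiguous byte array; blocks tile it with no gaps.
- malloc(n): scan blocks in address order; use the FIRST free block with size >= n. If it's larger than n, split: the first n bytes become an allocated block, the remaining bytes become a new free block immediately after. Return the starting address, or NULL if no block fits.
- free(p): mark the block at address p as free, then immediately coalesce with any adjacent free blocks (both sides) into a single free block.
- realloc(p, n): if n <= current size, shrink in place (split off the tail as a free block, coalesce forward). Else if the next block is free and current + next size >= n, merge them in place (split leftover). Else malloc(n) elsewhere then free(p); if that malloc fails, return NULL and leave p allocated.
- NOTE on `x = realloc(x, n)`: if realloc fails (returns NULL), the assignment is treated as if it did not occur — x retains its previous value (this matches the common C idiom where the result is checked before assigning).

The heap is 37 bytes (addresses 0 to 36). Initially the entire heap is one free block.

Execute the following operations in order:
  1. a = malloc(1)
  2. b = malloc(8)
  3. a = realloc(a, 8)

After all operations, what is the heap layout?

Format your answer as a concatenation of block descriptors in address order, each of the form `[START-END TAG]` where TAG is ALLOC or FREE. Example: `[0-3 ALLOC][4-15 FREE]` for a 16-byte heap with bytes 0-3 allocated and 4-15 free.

Answer: [0-0 FREE][1-8 ALLOC][9-16 ALLOC][17-36 FREE]

Derivation:
Op 1: a = malloc(1) -> a = 0; heap: [0-0 ALLOC][1-36 FREE]
Op 2: b = malloc(8) -> b = 1; heap: [0-0 ALLOC][1-8 ALLOC][9-36 FREE]
Op 3: a = realloc(a, 8) -> a = 9; heap: [0-0 FREE][1-8 ALLOC][9-16 ALLOC][17-36 FREE]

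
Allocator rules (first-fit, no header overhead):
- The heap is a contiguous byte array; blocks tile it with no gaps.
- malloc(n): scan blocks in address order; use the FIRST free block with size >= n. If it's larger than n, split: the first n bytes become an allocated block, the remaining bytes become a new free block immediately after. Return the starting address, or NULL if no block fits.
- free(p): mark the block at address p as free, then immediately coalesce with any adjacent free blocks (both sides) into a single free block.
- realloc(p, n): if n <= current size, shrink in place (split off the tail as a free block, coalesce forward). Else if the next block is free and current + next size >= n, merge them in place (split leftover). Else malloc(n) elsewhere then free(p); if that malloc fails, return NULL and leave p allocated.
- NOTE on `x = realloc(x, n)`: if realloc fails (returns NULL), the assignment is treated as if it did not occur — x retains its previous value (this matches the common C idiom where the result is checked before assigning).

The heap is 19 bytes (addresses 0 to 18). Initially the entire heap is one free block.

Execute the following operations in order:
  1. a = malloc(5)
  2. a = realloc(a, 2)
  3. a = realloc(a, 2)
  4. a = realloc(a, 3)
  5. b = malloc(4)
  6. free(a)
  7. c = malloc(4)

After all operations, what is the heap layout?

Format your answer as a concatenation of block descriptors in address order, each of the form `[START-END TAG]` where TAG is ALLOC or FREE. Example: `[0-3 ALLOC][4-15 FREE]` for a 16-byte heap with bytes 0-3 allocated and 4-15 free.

Op 1: a = malloc(5) -> a = 0; heap: [0-4 ALLOC][5-18 FREE]
Op 2: a = realloc(a, 2) -> a = 0; heap: [0-1 ALLOC][2-18 FREE]
Op 3: a = realloc(a, 2) -> a = 0; heap: [0-1 ALLOC][2-18 FREE]
Op 4: a = realloc(a, 3) -> a = 0; heap: [0-2 ALLOC][3-18 FREE]
Op 5: b = malloc(4) -> b = 3; heap: [0-2 ALLOC][3-6 ALLOC][7-18 FREE]
Op 6: free(a) -> (freed a); heap: [0-2 FREE][3-6 ALLOC][7-18 FREE]
Op 7: c = malloc(4) -> c = 7; heap: [0-2 FREE][3-6 ALLOC][7-10 ALLOC][11-18 FREE]

Answer: [0-2 FREE][3-6 ALLOC][7-10 ALLOC][11-18 FREE]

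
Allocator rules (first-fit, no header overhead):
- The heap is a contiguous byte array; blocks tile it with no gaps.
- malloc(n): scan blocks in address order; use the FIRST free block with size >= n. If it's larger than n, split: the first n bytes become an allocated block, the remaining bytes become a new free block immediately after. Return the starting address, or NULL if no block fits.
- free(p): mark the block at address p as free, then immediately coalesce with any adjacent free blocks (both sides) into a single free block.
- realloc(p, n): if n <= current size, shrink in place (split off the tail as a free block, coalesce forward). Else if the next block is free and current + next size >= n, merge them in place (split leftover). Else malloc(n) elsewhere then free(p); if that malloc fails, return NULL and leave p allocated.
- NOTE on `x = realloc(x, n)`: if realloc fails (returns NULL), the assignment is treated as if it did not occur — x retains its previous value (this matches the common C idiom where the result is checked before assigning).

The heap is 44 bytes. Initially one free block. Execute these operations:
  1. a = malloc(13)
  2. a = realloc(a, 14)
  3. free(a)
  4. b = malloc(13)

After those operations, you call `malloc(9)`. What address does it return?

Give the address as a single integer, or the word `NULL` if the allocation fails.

Op 1: a = malloc(13) -> a = 0; heap: [0-12 ALLOC][13-43 FREE]
Op 2: a = realloc(a, 14) -> a = 0; heap: [0-13 ALLOC][14-43 FREE]
Op 3: free(a) -> (freed a); heap: [0-43 FREE]
Op 4: b = malloc(13) -> b = 0; heap: [0-12 ALLOC][13-43 FREE]
malloc(9): first-fit scan over [0-12 ALLOC][13-43 FREE] -> 13

Answer: 13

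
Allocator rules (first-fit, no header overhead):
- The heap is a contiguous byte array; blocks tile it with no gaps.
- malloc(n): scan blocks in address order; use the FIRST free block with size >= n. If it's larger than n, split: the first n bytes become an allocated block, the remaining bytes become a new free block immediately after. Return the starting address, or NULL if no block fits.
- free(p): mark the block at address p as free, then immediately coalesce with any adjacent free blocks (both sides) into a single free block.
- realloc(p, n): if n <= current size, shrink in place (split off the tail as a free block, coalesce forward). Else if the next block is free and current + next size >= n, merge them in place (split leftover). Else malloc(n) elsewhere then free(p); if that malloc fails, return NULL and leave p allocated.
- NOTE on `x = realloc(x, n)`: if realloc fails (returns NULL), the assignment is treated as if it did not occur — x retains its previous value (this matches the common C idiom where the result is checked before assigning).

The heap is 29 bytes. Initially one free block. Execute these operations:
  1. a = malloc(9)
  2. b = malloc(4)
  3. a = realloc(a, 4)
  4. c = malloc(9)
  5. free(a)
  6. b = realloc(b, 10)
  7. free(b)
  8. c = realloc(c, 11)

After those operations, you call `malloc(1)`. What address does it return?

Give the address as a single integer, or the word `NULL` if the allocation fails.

Op 1: a = malloc(9) -> a = 0; heap: [0-8 ALLOC][9-28 FREE]
Op 2: b = malloc(4) -> b = 9; heap: [0-8 ALLOC][9-12 ALLOC][13-28 FREE]
Op 3: a = realloc(a, 4) -> a = 0; heap: [0-3 ALLOC][4-8 FREE][9-12 ALLOC][13-28 FREE]
Op 4: c = malloc(9) -> c = 13; heap: [0-3 ALLOC][4-8 FREE][9-12 ALLOC][13-21 ALLOC][22-28 FREE]
Op 5: free(a) -> (freed a); heap: [0-8 FREE][9-12 ALLOC][13-21 ALLOC][22-28 FREE]
Op 6: b = realloc(b, 10) -> NULL (b unchanged); heap: [0-8 FREE][9-12 ALLOC][13-21 ALLOC][22-28 FREE]
Op 7: free(b) -> (freed b); heap: [0-12 FREE][13-21 ALLOC][22-28 FREE]
Op 8: c = realloc(c, 11) -> c = 13; heap: [0-12 FREE][13-23 ALLOC][24-28 FREE]
malloc(1): first-fit scan over [0-12 FREE][13-23 ALLOC][24-28 FREE] -> 0

Answer: 0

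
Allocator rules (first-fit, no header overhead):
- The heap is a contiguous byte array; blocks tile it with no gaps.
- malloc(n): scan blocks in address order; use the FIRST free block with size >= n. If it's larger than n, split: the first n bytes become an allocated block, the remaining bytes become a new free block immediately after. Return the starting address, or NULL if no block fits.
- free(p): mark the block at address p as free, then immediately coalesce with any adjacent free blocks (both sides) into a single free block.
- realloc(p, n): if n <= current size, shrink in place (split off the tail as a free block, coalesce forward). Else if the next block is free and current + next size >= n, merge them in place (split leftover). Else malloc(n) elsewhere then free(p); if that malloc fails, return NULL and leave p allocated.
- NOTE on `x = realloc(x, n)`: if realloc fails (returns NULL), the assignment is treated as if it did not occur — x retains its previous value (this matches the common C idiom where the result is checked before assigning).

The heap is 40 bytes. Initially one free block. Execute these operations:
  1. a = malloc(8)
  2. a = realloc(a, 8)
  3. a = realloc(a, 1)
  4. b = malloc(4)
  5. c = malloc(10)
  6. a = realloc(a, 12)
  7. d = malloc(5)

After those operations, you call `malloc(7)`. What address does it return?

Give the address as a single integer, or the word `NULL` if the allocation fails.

Op 1: a = malloc(8) -> a = 0; heap: [0-7 ALLOC][8-39 FREE]
Op 2: a = realloc(a, 8) -> a = 0; heap: [0-7 ALLOC][8-39 FREE]
Op 3: a = realloc(a, 1) -> a = 0; heap: [0-0 ALLOC][1-39 FREE]
Op 4: b = malloc(4) -> b = 1; heap: [0-0 ALLOC][1-4 ALLOC][5-39 FREE]
Op 5: c = malloc(10) -> c = 5; heap: [0-0 ALLOC][1-4 ALLOC][5-14 ALLOC][15-39 FREE]
Op 6: a = realloc(a, 12) -> a = 15; heap: [0-0 FREE][1-4 ALLOC][5-14 ALLOC][15-26 ALLOC][27-39 FREE]
Op 7: d = malloc(5) -> d = 27; heap: [0-0 FREE][1-4 ALLOC][5-14 ALLOC][15-26 ALLOC][27-31 ALLOC][32-39 FREE]
malloc(7): first-fit scan over [0-0 FREE][1-4 ALLOC][5-14 ALLOC][15-26 ALLOC][27-31 ALLOC][32-39 FREE] -> 32

Answer: 32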